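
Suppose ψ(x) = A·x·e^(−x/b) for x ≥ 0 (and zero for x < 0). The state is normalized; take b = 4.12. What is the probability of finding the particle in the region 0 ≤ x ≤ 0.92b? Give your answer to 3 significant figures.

P ≈ 0.280

|ψ|² is the probability density, so P = ∫_{0}^{0.92b} |ψ|² dx.
The normalization integral ∫|ψ|²dx over the whole domain equals b^3/4·A², and A² cancels in the ratio.
In terms of u = x/b (A² and the length scale cancel between numerator and denominator), P = [∫_{0}^{0.92} u^2·e^(-2·u) du] / [∫_{0}^{∞} u^2·e^(-2·u) du].
With ∫ u^2·e^(-2·u) du = -(2·u^2 + 2·u + 1)·e^(-2·u)/4 + C, the region integral is 1/4 - 2833·e^(-46/25)/2500 and the full one is 1/4.
This works out to P = 0.2801.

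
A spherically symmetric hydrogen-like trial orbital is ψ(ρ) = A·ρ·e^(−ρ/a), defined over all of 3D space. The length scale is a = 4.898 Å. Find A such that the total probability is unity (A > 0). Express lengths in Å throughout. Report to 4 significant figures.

A ≈ 0.006135 Å^(-5/2)

Require ∫ |ψ|² 4πρ² dρ = 1 over the whole domain.
The angular integral contributes 4π, leaving ∫₀^∞ ρ²|ψ|² dρ.
Recall ∫₀^∞ ρ^m e^(−ρ/β) dρ = m!·β^(m+1), with ψ = A·ρ·e^(−ρ/a), the integral evaluates to A²·[3·π·a^5].
Substituting a = 4.898 gives A² = 0.000037639, so A = 0.0061350.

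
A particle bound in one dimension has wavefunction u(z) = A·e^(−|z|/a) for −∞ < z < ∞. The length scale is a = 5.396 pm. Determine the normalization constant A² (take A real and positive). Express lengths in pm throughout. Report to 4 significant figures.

We need A² ∫|f|² dz = 1, taking the integral from −∞ to ∞.
With u = A·e^(−|z|/a), the integral evaluates to A²·[a].
Substituting a = 5.396 gives A² = 0.18532, so A = 0.43049.

A^2 ≈ 0.1853 pm^(-1)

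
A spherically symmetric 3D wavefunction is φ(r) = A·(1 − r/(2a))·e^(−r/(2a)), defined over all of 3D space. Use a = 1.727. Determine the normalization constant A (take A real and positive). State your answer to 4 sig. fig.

A ≈ 0.08789

We need A² ∫|f|² 4πr² dr = 1, taking the integral from 0 to ∞.
The angular integral contributes 4π, leaving ∫₀^∞ r²|φ|² dr.
Recall ∫₀^∞ r^m e^(−r/β) dr = m!·β^(m+1), ∫|φ|² 4πr² dr = A²·(8·π·a^3).
Setting this equal to 1 gives A² = 1/(8·π·a^3).
Plugging in a = 1.727 yields A = 0.087890.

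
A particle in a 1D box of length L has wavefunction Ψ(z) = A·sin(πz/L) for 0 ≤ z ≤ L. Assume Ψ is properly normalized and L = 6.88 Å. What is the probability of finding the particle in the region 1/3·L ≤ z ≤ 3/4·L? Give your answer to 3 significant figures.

The probability is P = ∫ |Ψ|² dz over [1/3·L, 3/4·L].
With A² fixed by ∫|Ψ|² = 1, i.e. A² = (L/2)^(−1), substitute and integrate.
In terms of u = z/L (A² and the length scale cancel between numerator and denominator), P = [∫_{1/3}^{3/4} sin(π·u)^2 du] / [∫_{0}^{1} sin(π·u)^2 du].
An antiderivative of sin(π·u)^2 is u/2 - sin(2·π·u)/(4·π); evaluating from 1/3 to 3/4 gives √(3)/(8·π) + 1/(4·π) + 5/24, while the full integral is 1/2.
Evaluating gives P = (3·√(3) + 6 + 5·π)/(12·π).

P ≈ 0.714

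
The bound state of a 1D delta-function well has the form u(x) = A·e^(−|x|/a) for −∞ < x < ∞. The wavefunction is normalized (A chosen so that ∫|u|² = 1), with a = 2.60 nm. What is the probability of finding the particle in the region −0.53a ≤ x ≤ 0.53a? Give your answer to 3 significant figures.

P ≈ 0.654

|u|² is the probability density, so P = ∫_{−0.53a}^{0.53a} |u|² dx.
With A² fixed by ∫|u|² = 1, i.e. A² = (a)^(−1), substitute and integrate.
Both integrals are even about x = 0, so only the x ≥ 0 halves are needed (the factors of 2 cancel). Substituting t = x/a, A² and the length scale cancel in the ratio: P = ∫_{0}^{0.53} e^(-2·t) dt / ∫_{0}^{∞} e^(-2·t) dt.
An antiderivative of e^(-2·t) is -e^(-2·t)/2; evaluating from 0 to 0.53 gives 1/2 - e^(-53/50)/2, while the full integral is 1/2.
This works out to P = 0.6535.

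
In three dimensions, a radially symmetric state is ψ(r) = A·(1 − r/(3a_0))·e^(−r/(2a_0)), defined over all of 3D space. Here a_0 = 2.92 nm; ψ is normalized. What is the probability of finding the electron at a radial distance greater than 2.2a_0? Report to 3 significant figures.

P ≈ 0.662

P = ∫ |ψ|² 4πr² dr over r > 2.2a_0.
The full normalization integral is A²·[8·π·a_0^3/3] = 1, fixing A².
Let u = r/a_0; then A², 4π and the length scale all cancel, so P = ∫_{2.2}^{∞} u^2·(1 - u/3)^2·e^(-u) du ÷ ∫_{0}^{∞} u^2·(1 - u/3)^2·e^(-u) du.
Using ∫ u^2·(1 - u/3)^2·e^(-u) du = (-u^4 + 2·u^3 - 3·u^2 - 6·u - 6)·e^(-u)/9, the numerator is ≈ 0.44136 and the denominator is 2/3.
Taking the ratio yields P = 0.6620.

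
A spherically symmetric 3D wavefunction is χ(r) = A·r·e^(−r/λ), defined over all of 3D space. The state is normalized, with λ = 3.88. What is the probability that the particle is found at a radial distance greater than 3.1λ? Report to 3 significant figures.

P = ∫ |χ|² 4πr² dr over r > 3.1λ.
Normalization gives A² = 1/(3·π·λ^5).
Let u = r/λ; then A², 4π and the length scale all cancel, so P = ∫_{3.1}^{∞} u^4·e^(-2·u) du ÷ ∫_{0}^{∞} u^4·e^(-2·u) du.
An antiderivative of u^4·e^(-2·u) is -(u^4/2 + u^3 + 3·u^2/2 + 3·u/2 + 3/4)·e^(-2·u); evaluating from 3.1 to ∞ gives ≈ 0.19438, while the full integral is 3/4.
Taking the ratio yields P = 0.2592.

P ≈ 0.259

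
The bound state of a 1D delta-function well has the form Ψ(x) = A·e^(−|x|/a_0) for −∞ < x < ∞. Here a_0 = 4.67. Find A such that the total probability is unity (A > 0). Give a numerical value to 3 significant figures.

Normalization requires ∫|Ψ|² dx = 1, integrated from −∞ to ∞.
Recall ∫₀^∞ x^m e^(−x/β) dx = m!·β^(m+1), ∫|Ψ|² dx = A²·(a_0).
With a_0 = 4.67: A² = 0.2141 and A = 0.4627.

A ≈ 0.463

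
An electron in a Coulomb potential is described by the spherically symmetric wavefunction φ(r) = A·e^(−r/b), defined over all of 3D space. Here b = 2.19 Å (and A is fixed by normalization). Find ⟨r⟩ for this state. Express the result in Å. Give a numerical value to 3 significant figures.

⟨r⟩ = ∫ r |φ|² 4πr² dr over the full domain.
Evaluating both integrals, ⟨r⟩ = 3·b/2.
With b = 2.19, ⟨r⟩ = 3.285.

⟨r⟩ ≈ 3.29 Å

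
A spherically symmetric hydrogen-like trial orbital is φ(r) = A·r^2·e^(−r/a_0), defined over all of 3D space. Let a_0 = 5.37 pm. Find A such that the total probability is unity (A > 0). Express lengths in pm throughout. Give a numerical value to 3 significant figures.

Normalization requires ∫|φ|² 4πr² dr = 1, integrated from 0 to ∞.
∫|φ|² 4πr² dr = A²·(45·π·a_0^7/2).
So A² = (45·π·a_0^7/2)^(−1).
Plugging in a_0 = 5.37 yields A = 0.0003315.

A ≈ 0.000331 pm^(-7/2)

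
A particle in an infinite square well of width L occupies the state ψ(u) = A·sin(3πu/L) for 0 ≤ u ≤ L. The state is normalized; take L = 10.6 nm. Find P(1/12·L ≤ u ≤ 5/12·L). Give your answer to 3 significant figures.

|ψ|² is the probability density, so P = ∫_{1/12·L}^{5/12·L} |ψ|² du.
The normalization integral ∫|ψ|²du over the whole domain equals L/2·A², and A² cancels in the ratio.
Substituting t = u/L, A² and the length scale cancel in the ratio: P = ∫_{1/12}^{5/12} sin(3·π·t)^2 dt / ∫_{0}^{1} sin(3·π·t)^2 dt.
An antiderivative of sin(3·π·t)^2 is t/2 - sin(6·π·t)/(12·π); evaluating from 1/12 to 5/12 gives 1/6, while the full integral is 1/2.
Taking the ratio, P = 1/3.

P ≈ 0.333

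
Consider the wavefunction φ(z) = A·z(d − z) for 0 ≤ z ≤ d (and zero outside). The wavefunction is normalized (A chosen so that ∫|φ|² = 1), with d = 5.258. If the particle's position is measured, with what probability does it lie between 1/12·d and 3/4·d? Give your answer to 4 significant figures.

|φ|² is the probability density, so P = ∫_{1/12·d}^{3/4·d} |φ|² dz.
The normalization integral ∫|φ|²dz over the whole domain equals d^5/30·A², and A² cancels in the ratio.
Substituting u = z/d, A² and the length scale cancel in the ratio: P = ∫_{1/12}^{3/4} u^2·(1 - u)^2 du / ∫_{0}^{1} u^2·(1 - u)^2 du.
An antiderivative of u^2·(1 - u)^2 is u^3·(6·u^2 - 15·u + 10)/30; evaluating from 1/12 to 3/4 gives ≈ 0.0297132, while the full integral is 1/30.
Evaluating gives P = 4621/5184.

P ≈ 0.8914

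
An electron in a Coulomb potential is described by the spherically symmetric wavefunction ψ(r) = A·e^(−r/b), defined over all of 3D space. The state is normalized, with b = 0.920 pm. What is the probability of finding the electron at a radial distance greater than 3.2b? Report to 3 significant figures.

With dV = 4πr²dr, the probability is ∫|ψ|² dV over r > 3.2b.
Normalization gives A² = 1/(π·b^3).
In terms of u = r/b (A², 4π and the length scale all cancel between numerator and denominator), P = [∫_{3.2}^{∞} u^2·e^(-2·u) du] / [∫_{0}^{∞} u^2·e^(-2·u) du].
An antiderivative of u^2·e^(-2·u) is -(2·u^2 + 2·u + 1)·e^(-2·u)/4; evaluating from 3.2 to ∞ gives 697·e^(-32/5)/100, while the full integral is 1/4.
Taking the ratio yields P = 0.04632.

P ≈ 0.0463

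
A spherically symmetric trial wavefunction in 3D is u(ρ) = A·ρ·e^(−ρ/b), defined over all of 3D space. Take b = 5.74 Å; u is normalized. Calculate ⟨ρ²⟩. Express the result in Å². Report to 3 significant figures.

⟨ρ²⟩ = ∫ ρ^2 |u|² 4πρ² dρ over the full domain.
The ratio of the moment integral to the normalization integral gives ⟨ρ²⟩ = 15·b^2/2.
With b = 5.74, ⟨ρ^2⟩ = 247.1.

⟨ρ^2⟩ ≈ 247 Å^2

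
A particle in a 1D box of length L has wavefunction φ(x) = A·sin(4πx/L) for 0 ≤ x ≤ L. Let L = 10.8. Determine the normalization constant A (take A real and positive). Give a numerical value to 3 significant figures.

A ≈ 0.430

Normalization requires ∫|φ|² dx = 1, integrated from 0 to L.
With ∫₀^L sin²(nπx/L) dx = L/2, ∫|φ|² dx = A²·(L/2).
So A² = (L/2)^(−1).
Plugging in L = 10.8 yields A = 0.4303.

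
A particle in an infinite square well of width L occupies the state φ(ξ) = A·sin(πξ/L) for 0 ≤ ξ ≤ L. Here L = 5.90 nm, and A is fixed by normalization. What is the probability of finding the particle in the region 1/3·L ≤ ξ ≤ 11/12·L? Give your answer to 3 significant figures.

P ≈ 0.801

|φ|² is the probability density, so P = ∫_{1/3·L}^{11/12·L} |φ|² dξ.
With A² fixed by ∫|φ|² = 1, i.e. A² = (L/2)^(−1), substitute and integrate.
Substituting u = ξ/L, A² and the length scale cancel in the ratio: P = ∫_{1/3}^{11/12} sin(π·u)^2 du / ∫_{0}^{1} sin(π·u)^2 du.
With ∫ sin(π·u)^2 du = u/2 - sin(2·π·u)/(4·π) + C, the region integral is 1/(8·π) + √(3)/(8·π) + 7/24 and the full one is 1/2.
Taking the ratio, P = (3 + 3·√(3) + 7·π)/(12·π).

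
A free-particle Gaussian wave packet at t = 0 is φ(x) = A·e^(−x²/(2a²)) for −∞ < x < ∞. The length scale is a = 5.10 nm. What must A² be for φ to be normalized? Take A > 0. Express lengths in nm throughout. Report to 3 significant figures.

A^2 ≈ 0.111 nm^(-1)

Require ∫ |φ|² dx = 1 over the whole domain.
With ∫_{−∞}^{∞} x^(2m) e^(−αx²) dx = (2m−1)!!·√π / (2^m α^(m+1/2)), with φ = A·e^(−x²/(2a²)), the integral evaluates to A²·[√(π)·a].
So A² = (√(π)·a)^(−1).
With a = 5.10: A² = 0.1106 and A = 0.3326.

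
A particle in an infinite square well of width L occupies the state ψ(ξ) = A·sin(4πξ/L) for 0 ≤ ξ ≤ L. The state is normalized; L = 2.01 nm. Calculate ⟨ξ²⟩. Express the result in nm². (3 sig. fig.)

⟨ξ²⟩ = ∫ ξ^2 |ψ|² dξ over the full domain.
With ∫₀^L sin²(nπξ/L) dξ = L/2, since the A² factors cancel between numerator and denominator, ⟨ξ²⟩ = -L^2/(32·π^2) + L^2/3.
With L = 2.01, ⟨ξ^2⟩ = 1.334.

⟨ξ^2⟩ ≈ 1.33 nm^2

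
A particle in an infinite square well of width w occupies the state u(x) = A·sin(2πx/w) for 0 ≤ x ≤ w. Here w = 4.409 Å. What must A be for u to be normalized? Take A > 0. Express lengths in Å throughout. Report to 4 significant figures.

The normalization condition is ∫|u|² dx = 1 from 0 to w.
∫|u|² dx = A²·(w/2).
So A² = (w/2)^(−1).
Substituting w = 4.409 gives A² = 0.45362, so A = 0.67351.

A ≈ 0.6735 Å^(-1/2)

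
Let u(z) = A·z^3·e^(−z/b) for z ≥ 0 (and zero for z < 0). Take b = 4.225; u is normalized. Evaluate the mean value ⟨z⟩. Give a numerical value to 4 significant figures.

⟨z⟩ ≈ 14.79

⟨z⟩ = ∫ z |u|² dz over the full domain.
The ratio of the moment integral to the normalization integral gives ⟨z⟩ = 7·b/2.
With b = 4.225, ⟨z⟩ = 14.788.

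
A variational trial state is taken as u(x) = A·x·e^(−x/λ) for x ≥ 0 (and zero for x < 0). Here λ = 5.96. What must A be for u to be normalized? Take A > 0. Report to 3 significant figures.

Require ∫ |u|² dx = 1 over the whole domain.
With ∫₀^∞ x^2 e^(−αx) dx = 2!/α^3, with u = A·x·e^(−x/λ), the integral evaluates to A²·[λ^3/4].
With λ = 5.96: A² = 0.01889 and A = 0.1375.

A ≈ 0.137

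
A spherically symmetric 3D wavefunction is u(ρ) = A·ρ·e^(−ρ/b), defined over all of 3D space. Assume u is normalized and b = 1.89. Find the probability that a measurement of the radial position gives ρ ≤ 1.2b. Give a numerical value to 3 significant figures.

P ≈ 0.0959

P = ∫ |u|² 4πρ² dρ over ρ ≤ 1.2b.
A² is fixed by ∫₀^∞ 4πρ²|u|² dρ = 1, i.e. A² = (3·π·b^5)^(−1).
Let t = ρ/b; then A², 4π and the length scale all cancel, so P = ∫_{0}^{1.2} t^4·e^(-2·t) dt ÷ ∫_{0}^{∞} t^4·e^(-2·t) dt.
Using ∫ t^4·e^(-2·t) dt = -(t^4/2 + t^3 + 3·t^2/2 + 3·t/2 + 3/4)·e^(-2·t), the numerator is ≈ 0.071901 and the denominator is 3/4.
Taking the ratio yields P = 0.09587.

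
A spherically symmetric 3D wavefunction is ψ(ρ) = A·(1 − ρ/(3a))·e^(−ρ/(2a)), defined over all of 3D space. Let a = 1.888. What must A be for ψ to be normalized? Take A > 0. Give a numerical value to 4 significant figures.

We need A² ∫|f|² 4πρ² dρ = 1, taking the integral from 0 to ∞.
The angular integral contributes 4π, leaving ∫₀^∞ ρ²|ψ|² dρ.
Carrying out the integral gives A² · 8·π·a^3/3.
Setting this equal to 1 gives A² = 1/(8·π·a^3/3).
With a = 1.888: A² = 0.017737 and A = 0.13318.

A ≈ 0.1332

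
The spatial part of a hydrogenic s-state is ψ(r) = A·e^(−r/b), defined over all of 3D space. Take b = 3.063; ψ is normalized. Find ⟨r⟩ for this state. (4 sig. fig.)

⟨r⟩ ≈ 4.595

The expectation value is the |ψ|²-weighted average of r: ∫ r|ψ|² 4πr² dr.
With ∫₀^∞ r^3 e^(−αr) dr = 3!/α^4, evaluating both integrals, ⟨r⟩ = 3·b/2.
Putting b = 3.063 gives 4.5945.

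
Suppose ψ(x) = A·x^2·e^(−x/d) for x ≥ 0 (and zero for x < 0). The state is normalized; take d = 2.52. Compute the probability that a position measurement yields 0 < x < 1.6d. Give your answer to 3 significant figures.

|ψ|² is the probability density, so P = ∫_{0}^{1.6d} |ψ|² dx.
The normalization integral ∫|ψ|²dx over the whole domain equals 3·d^5/4·A², and A² cancels in the ratio.
Let u = x/d; then A² and the length scale cancel, so P = ∫_{0}^{1.6} u^4·e^(-2·u) du ÷ ∫_{0}^{∞} u^4·e^(-2·u) du.
An antiderivative of u^4·e^(-2·u) is -(u^4/2 + u^3 + 3·u^2/2 + 3·u/2 + 3/4)·e^(-2·u); evaluating from 0 to 1.6 gives ≈ 0.16454, while the full integral is 3/4.
This works out to P = 0.2194.

P ≈ 0.219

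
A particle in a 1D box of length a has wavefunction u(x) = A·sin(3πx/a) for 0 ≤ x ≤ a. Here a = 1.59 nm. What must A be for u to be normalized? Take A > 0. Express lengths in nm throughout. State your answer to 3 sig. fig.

The normalization condition is ∫|u|² dx = 1 from 0 to a.
The integral (without the A² prefactor) comes out to a/2.
So A² = (a/2)^(−1).
Plugging in a = 1.59 yields A = 1.122.

A ≈ 1.12 nm^(-1/2)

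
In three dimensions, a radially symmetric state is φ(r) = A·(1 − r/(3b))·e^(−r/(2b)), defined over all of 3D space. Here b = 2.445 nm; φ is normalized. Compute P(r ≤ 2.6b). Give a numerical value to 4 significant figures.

P ≈ 0.3510

With dV = 4πr²dr, the probability is ∫|φ|² dV over r ≤ 2.6b.
The full normalization integral is A²·[8·π·b^3/3] = 1, fixing A².
In terms of u = r/b (A², 4π and the length scale all cancel between numerator and denominator), P = [∫_{0}^{2.6} u^2·(1 - u/3)^2·e^(-u) du] / [∫_{0}^{∞} u^2·(1 - u/3)^2·e^(-u) du].
Using ∫ u^2·(1 - u/3)^2·e^(-u) du = (-u^4 + 2·u^3 - 3·u^2 - 6·u - 6)·e^(-u)/9, the numerator is ≈ 0.234018 and the denominator is 2/3.
The region integral divided by the full integral gives P = 0.35103.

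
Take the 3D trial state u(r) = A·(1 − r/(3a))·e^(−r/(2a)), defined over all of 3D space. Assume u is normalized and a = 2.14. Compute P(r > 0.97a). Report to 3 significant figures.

P ≈ 0.866

P = ∫ |u|² 4πr² dr over r > 0.97a.
A² is fixed by ∫₀^∞ 4πr²|u|² dr = 1, i.e. A² = (8·π·a^3/3)^(−1).
Substituting t = r/a, A², 4π and the length scale all cancel in the ratio: P = ∫_{0.97}^{∞} t^2·(1 - t/3)^2·e^(-t) dt / ∫_{0}^{∞} t^2·(1 - t/3)^2·e^(-t) dt.
With ∫ t^2·(1 - t/3)^2·e^(-t) dt = (-t^4 + 2·t^3 - 3·t^2 - 6·t - 6)·e^(-t)/9 + C, the region integral is ≈ 0.57716 and the full one is 2/3.
The region integral divided by the full integral gives P = 0.8657.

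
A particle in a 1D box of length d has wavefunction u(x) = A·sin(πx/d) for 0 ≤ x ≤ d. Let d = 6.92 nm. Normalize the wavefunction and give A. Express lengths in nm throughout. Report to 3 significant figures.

We need A² ∫|f|² dx = 1, taking the integral from 0 to d.
With ∫₀^d sin²(nπx/d) dx = d/2, the integral (without the A² prefactor) comes out to d/2.
Substituting d = 6.92 gives A² = 0.2890, so A = 0.5376.

A ≈ 0.538 nm^(-1/2)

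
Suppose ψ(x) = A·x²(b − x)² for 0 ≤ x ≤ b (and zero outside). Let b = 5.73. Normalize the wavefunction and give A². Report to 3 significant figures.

A^2 ≈ 0.0000946

The normalization condition is ∫|ψ|² dx = 1 from 0 to b.
With ψ = A·x²(b − x)², the integral evaluates to A²·[b^9/630].
So A² = (b^9/630)^(−1).
Substituting b = 5.73 gives A² = 0.00009461, so A = 0.009727.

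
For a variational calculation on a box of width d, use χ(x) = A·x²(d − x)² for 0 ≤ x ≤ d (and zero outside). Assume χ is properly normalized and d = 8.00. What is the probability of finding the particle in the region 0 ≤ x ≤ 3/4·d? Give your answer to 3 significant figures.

|χ|² is the probability density, so P = ∫_{0}^{3/4·d} |χ|² dx.
The normalization integral ∫|χ|²dx over the whole domain equals d^9/630·A², and A² cancels in the ratio.
Let u = x/d; then A² and the length scale cancel, so P = ∫_{0}^{3/4} u^4·(1 - u)^4 du ÷ ∫_{0}^{1} u^4·(1 - u)^4 du.
Using ∫ u^4·(1 - u)^4 du = u^5·(70·u^4 - 315·u^3 + 540·u^2 - 420·u + 126)/630, the numerator is ≈ 0.0015096 and the denominator is 1/630.
Taking the ratio, P = 0.9511.

P ≈ 0.951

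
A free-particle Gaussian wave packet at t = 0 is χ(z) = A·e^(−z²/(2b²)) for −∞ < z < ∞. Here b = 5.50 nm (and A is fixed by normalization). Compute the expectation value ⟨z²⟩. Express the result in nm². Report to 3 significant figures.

The expectation value is the |χ|²-weighted average of z^2: ∫ z^2|χ|² dz.
Differentiating ∫e^(−αz²) dz = √(π/α) under α to get the higher moments, since the A² factors cancel between numerator and denominator, ⟨z²⟩ = b^2/2.
Putting b = 5.50 gives 15.13.

⟨z^2⟩ ≈ 15.1 nm^2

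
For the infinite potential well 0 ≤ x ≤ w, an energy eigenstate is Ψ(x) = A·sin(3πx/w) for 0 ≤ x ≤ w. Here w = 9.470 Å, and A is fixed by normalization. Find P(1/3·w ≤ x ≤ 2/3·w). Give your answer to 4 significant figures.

P ≈ 0.3333

P = ∫_{1/3·w}^{2/3·w} |Ψ(x)|² dx.
Since A² = 1/(w/2), this is the region integral divided by the full normalization integral.
Substituting u = x/w, A² and the length scale cancel in the ratio: P = ∫_{1/3}^{2/3} sin(3·π·u)^2 du / ∫_{0}^{1} sin(3·π·u)^2 du.
Using ∫ sin(3·π·u)^2 du = u/2 - sin(6·π·u)/(12·π), the numerator is 1/6 and the denominator is 1/2.
The result is P = 1/3.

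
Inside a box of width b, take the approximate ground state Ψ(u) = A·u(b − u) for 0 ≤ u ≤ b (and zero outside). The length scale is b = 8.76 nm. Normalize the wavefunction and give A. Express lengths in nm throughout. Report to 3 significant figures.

A ≈ 0.0241 nm^(-5/2)

Require ∫ |Ψ|² du = 1 over the whole domain.
Expanding the polynomial and integrating term by term, ∫|Ψ|² du = A²·(b^5/30).
So A² = (b^5/30)^(−1).
Plugging in b = 8.76 yields A = 0.02412.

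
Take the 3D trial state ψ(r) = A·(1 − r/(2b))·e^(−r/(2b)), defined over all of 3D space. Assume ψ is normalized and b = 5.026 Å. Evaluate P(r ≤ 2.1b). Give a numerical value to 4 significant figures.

P ≈ 0.05268

Integrate the radial probability density 4πr²|ψ|² over r ≤ 2.1b.
A² is fixed by ∫₀^∞ 4πr²|ψ|² dr = 1, i.e. A² = (8·π·b^3)^(−1).
In terms of u = r/b (A², 4π and the length scale all cancel between numerator and denominator), P = [∫_{0}^{2.1} u^2·(1 - u/2)^2·e^(-u) du] / [∫_{0}^{∞} u^2·(1 - u/2)^2·e^(-u) du].
Using ∫ u^2·(1 - u/2)^2·e^(-u) du = -(u^4/4 + u^2 + 2·u + 2)·e^(-u), the numerator is ≈ 0.105351 and the denominator is 2.
This evaluates to P = 0.052676.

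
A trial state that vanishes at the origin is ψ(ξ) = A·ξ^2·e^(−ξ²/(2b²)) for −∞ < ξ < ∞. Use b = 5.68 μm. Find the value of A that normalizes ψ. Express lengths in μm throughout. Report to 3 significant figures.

A ≈ 0.0113 μm^(-5/2)

Normalization requires ∫|ψ|² dξ = 1, integrated from −∞ to ∞.
Using the Gaussian integral ∫_{−∞}^{∞} e^(−αξ²) dξ = √(π/α), carrying out the integral gives A² · 3·√(π)·b^5/4.
So A² = (3·√(π)·b^5/4)^(−1).
With b = 5.68: A² = 0.0001272 and A = 0.01128.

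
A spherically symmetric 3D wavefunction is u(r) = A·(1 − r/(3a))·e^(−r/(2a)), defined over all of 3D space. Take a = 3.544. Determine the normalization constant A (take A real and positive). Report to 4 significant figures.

A ≈ 0.05178

Require ∫ |u|² 4πr² dr = 1 over the whole domain.
The angular integral contributes 4π, leaving ∫₀^∞ r²|u|² dr.
With ∫₀^∞ r^4 e^(−αr) dr = 4!/α^5, the integral (without the A² prefactor) comes out to 8·π·a^3/3.
Setting this equal to 1 gives A² = 1/(8·π·a^3/3).
Plugging in a = 3.544 yields A = 0.051785.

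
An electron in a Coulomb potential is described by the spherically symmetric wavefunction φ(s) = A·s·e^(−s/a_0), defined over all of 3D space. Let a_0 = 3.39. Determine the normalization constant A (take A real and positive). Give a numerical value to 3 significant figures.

Normalization requires ∫|φ|² 4πs² ds = 1, integrated from 0 to ∞.
The angular integral contributes 4π, leaving ∫₀^∞ s²|φ|² ds.
With ∫₀^∞ s^4 e^(−αs) ds = 4!/α^5, the integral (without the A² prefactor) comes out to 3·π·a_0^5.
Setting this equal to 1 gives A² = 1/(3·π·a_0^5).
With a_0 = 3.39: A² = 0.0002370 and A = 0.01539.

A ≈ 0.0154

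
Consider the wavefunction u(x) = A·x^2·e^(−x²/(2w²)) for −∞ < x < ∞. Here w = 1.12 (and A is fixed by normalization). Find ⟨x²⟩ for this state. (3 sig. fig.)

⟨x^2⟩ ≈ 3.14

The expectation value is the |u|²-weighted average of x^2: ∫ x^2|u|² dx.
Differentiating ∫e^(−αx²) dx = √(π/α) under α to get the higher moments, evaluating both integrals, ⟨x²⟩ = 5·w^2/2.
Putting w = 1.12 gives 3.136.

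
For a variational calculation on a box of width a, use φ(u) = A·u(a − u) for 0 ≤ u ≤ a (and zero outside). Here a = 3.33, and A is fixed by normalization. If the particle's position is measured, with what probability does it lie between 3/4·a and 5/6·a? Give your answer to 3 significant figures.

|φ|² is the probability density, so P = ∫_{3/4·a}^{5/6·a} |φ|² du.
With A² fixed by ∫|φ|² = 1, i.e. A² = (a^5/30)^(−1), substitute and integrate.
In terms of t = u/a (A² and the length scale cancel between numerator and denominator), P = [∫_{3/4}^{5/6} t^2·(1 - t)^2 dt] / [∫_{0}^{1} t^2·(1 - t)^2 dt].
With ∫ t^2·(1 - t)^2 dt = t^3·(6·t^2 - 15·t + 10)/30 + C, the region integral is ≈ 0.0022674 and the full one is 1/30.
Taking the ratio, P = 0.06802.

P ≈ 0.0680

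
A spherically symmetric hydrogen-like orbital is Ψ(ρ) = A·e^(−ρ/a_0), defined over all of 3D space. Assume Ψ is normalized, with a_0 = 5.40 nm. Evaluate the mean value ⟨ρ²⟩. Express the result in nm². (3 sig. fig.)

⟨ρ^2⟩ ≈ 87.5 nm^2

The expectation value is the |Ψ|²-weighted average of ρ^2: ∫ ρ^2|Ψ|² 4πρ² dρ.
Recall ∫₀^∞ ρ^m e^(−ρ/β) dρ = m!·β^(m+1), the ratio of the moment integral to the normalization integral gives ⟨ρ²⟩ = 3·a_0^2.
With a_0 = 5.40, ⟨ρ^2⟩ = 87.48.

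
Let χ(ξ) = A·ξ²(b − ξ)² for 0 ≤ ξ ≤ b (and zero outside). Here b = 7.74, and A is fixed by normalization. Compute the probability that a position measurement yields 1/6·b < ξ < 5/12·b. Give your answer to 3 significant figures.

P = ∫_{1/6·b}^{5/12·b} |χ(ξ)|² dξ.
Since A² = 1/(b^9/630), this is the region integral divided by the full normalization integral.
Let u = ξ/b; then A² and the length scale cancel, so P = ∫_{1/6}^{5/12} u^4·(1 - u)^4 du ÷ ∫_{0}^{1} u^4·(1 - u)^4 du.
Using ∫ u^4·(1 - u)^4 du = u^5·(70·u^4 - 315·u^3 + 540·u^2 - 420·u + 126)/630, the numerator is ≈ 0.00046568 and the denominator is 1/630.
Taking the ratio, P = 0.2934.

P ≈ 0.293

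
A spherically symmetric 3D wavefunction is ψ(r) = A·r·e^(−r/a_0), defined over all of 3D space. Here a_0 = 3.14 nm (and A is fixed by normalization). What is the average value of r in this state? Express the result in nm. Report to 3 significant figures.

⟨r⟩ ≈ 7.85 nm

⟨r⟩ = ∫ r |ψ|² 4πr² dr over the full domain.
Evaluating both integrals, ⟨r⟩ = 5·a_0/2.
With a_0 = 3.14, ⟨r⟩ = 7.850.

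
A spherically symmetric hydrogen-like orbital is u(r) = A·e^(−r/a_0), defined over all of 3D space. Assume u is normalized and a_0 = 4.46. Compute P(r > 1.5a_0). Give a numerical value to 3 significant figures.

P = ∫ |u|² 4πr² dr over r > 1.5a_0.
The full normalization integral is A²·[π·a_0^3] = 1, fixing A².
Substituting t = r/a_0, A², 4π and the length scale all cancel in the ratio: P = ∫_{1.5}^{∞} t^2·e^(-2·t) dt / ∫_{0}^{∞} t^2·e^(-2·t) dt.
An antiderivative of t^2·e^(-2·t) is -(2·t^2 + 2·t + 1)·e^(-2·t)/4; evaluating from 1.5 to ∞ gives 17·e^(-3)/8, while the full integral is 1/4.
Taking the ratio yields P = 0.4232.

P ≈ 0.423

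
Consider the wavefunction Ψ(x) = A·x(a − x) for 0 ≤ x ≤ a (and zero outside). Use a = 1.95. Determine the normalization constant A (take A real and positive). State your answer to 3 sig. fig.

Require ∫ |Ψ|² dx = 1 over the whole domain.
Expanding the polynomial and integrating term by term, carrying out the integral gives A² · a^5/30.
So A² = (a^5/30)^(−1).
Substituting a = 1.95 gives A² = 1.064, so A = 1.032.

A ≈ 1.03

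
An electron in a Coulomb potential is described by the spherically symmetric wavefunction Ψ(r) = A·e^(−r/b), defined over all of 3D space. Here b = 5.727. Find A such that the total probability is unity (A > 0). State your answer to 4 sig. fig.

A ≈ 0.04117

We need A² ∫|f|² 4πr² dr = 1, taking the integral from 0 to ∞.
The angular integral contributes 4π, leaving ∫₀^∞ r²|Ψ|² dr.
With ∫₀^∞ r^2 e^(−αr) dr = 2!/α^3, carrying out the integral gives A² · π·b^3.
Hence A² = 1/[π·b^3].
Plugging in b = 5.727 yields A = 0.041166.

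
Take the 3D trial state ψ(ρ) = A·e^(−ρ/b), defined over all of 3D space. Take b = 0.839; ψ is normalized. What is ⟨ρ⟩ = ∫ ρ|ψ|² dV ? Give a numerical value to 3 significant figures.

⟨ρ⟩ ≈ 1.26

The expectation value is the |ψ|²-weighted average of ρ: ∫ ρ|ψ|² 4πρ² dρ.
Evaluating both integrals, ⟨ρ⟩ = 3·b/2.
With b = 0.839, ⟨ρ⟩ = 1.259.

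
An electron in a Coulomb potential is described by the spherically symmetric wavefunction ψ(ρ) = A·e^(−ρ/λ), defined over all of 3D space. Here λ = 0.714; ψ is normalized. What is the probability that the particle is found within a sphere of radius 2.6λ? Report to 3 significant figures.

Integrate the radial probability density 4πρ²|ψ|² over ρ ≤ 2.6λ.
Normalization gives A² = 1/(π·λ^3).
Let u = ρ/λ; then A², 4π and the length scale all cancel, so P = ∫_{0}^{2.6} u^2·e^(-2·u) du ÷ ∫_{0}^{∞} u^2·e^(-2·u) du.
With ∫ u^2·e^(-2·u) du = -(2·u^2 + 2·u + 1)·e^(-2·u)/4 + C, the region integral is 1/4 - 493·e^(-26/5)/100 and the full one is 1/4.
The region integral divided by the full integral gives P = 0.8912.

P ≈ 0.891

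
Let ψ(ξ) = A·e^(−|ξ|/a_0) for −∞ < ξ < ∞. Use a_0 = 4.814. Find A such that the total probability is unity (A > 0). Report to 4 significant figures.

A ≈ 0.4558

We need A² ∫|f|² dξ = 1, taking the integral from −∞ to ∞.
Recall ∫₀^∞ ξ^m e^(−ξ/β) dξ = m!·β^(m+1), carrying out the integral gives A² · a_0.
Substituting a_0 = 4.814 gives A² = 0.20773, so A = 0.45577.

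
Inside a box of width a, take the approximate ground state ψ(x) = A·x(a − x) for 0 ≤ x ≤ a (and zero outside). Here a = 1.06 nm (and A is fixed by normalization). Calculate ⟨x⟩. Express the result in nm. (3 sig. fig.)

⟨x⟩ ≈ 0.530 nm

The expectation value is the |ψ|²-weighted average of x: ∫ x|ψ|² dx.
The ratio of the moment integral to the normalization integral gives ⟨x⟩ = a/2.
With a = 1.06, ⟨x⟩ = 0.5300.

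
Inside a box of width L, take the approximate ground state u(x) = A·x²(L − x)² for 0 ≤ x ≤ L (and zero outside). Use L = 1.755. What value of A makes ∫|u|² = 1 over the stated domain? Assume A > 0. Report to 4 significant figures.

The normalization condition is ∫|u|² dx = 1 from 0 to L.
Expanding the polynomial and integrating term by term, carrying out the integral gives A² · L^9/630.
Setting this equal to 1 gives A² = 1/(L^9/630).
Plugging in L = 1.755 yields A = 1.9972.

A ≈ 1.997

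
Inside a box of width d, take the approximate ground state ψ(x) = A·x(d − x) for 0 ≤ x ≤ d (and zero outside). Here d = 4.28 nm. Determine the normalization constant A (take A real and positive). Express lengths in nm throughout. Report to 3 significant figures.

A ≈ 0.145 nm^(-5/2)

Require ∫ |ψ|² dx = 1 over the whole domain.
Expanding the polynomial and integrating term by term, with ψ = A·x(d − x), the integral evaluates to A²·[d^5/30].
With d = 4.28: A² = 0.02089 and A = 0.1445.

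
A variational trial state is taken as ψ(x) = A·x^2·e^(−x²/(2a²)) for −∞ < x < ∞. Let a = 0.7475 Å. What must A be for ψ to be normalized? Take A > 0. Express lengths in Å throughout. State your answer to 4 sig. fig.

Normalization requires ∫|ψ|² dx = 1, integrated from −∞ to ∞.
Using the Gaussian integral ∫_{−∞}^{∞} e^(−αx²) dx = √(π/α), carrying out the integral gives A² · 3·√(π)·a^5/4.
So A² = (3·√(π)·a^5/4)^(−1).
With a = 0.7475: A² = 3.2234 and A = 1.7954.

A ≈ 1.795 Å^(-5/2)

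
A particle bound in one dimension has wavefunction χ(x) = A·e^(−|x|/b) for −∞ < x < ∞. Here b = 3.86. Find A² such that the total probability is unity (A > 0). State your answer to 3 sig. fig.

Require ∫ |χ|² dx = 1 over the whole domain.
∫|χ|² dx = A²·(b).
So A² = (b)^(−1).
Substituting b = 3.86 gives A² = 0.2591, so A = 0.5090.

A^2 ≈ 0.259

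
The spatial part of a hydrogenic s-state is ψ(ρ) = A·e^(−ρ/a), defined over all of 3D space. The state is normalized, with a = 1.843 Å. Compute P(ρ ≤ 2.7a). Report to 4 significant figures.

P ≈ 0.9052

With dV = 4πρ²dρ, the probability is ∫|ψ|² dV over ρ ≤ 2.7a.
Normalization gives A² = 1/(π·a^3).
Substituting u = ρ/a, A², 4π and the length scale all cancel in the ratio: P = ∫_{0}^{2.7} u^2·e^(-2·u) du / ∫_{0}^{∞} u^2·e^(-2·u) du.
Using ∫ u^2·e^(-2·u) du = -(2·u^2 + 2·u + 1)·e^(-2·u)/4, the numerator is 1/4 - 1049·e^(-27/5)/200 and the denominator is 1/4.
This evaluates to P = 0.90524.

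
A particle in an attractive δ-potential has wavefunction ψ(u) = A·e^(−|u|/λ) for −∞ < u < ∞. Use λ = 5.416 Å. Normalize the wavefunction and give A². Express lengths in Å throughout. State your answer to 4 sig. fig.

Normalization requires ∫|ψ|² du = 1, integrated from −∞ to ∞.
With ∫₀^∞ u^0 e^(−αu) du = 0!/α^1, carrying out the integral gives A² · λ.
So A² = (λ)^(−1).
With λ = 5.416: A² = 0.18464 and A = 0.42970.

A^2 ≈ 0.1846 Å^(-1)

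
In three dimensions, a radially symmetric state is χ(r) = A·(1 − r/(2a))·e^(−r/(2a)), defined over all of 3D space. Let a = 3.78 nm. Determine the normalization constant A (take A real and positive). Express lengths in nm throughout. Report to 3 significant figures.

A ≈ 0.0271 nm^(-3/2)

Normalization requires ∫|χ|² 4πr² dr = 1, integrated from 0 to ∞.
With χ = A·(1 − r/(2a))·e^(−r/(2a)), the integral evaluates to A²·[8·π·a^3].
Substituting a = 3.78 gives A² = 0.0007367, so A = 0.02714.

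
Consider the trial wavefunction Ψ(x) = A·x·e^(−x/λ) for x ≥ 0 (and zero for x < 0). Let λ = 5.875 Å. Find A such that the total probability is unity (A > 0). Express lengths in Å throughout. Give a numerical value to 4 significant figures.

A ≈ 0.1404 Å^(-3/2)

We need A² ∫|f|² dx = 1, taking the integral from 0 to ∞.
Using ∫₀^∞ xⁿ e^(−αx) dx = n!/αⁿ⁺¹, with Ψ = A·x·e^(−x/λ), the integral evaluates to A²·[λ^3/4].
Setting this equal to 1 gives A² = 1/(λ^3/4).
Substituting λ = 5.875 gives A² = 0.019726, so A = 0.14045.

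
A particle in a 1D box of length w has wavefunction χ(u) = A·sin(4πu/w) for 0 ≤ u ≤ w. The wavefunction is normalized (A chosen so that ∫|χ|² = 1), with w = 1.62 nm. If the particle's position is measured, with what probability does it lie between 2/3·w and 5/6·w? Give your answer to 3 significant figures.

The probability is P = ∫ |χ|² du over [2/3·w, 5/6·w].
The normalization integral ∫|χ|²du over the whole domain equals w/2·A², and A² cancels in the ratio.
In terms of t = u/w (A² and the length scale cancel between numerator and denominator), P = [∫_{2/3}^{5/6} sin(4·π·t)^2 dt] / [∫_{0}^{1} sin(4·π·t)^2 dt].
Using ∫ sin(4·π·t)^2 dt = t/2 - sin(4·π·t)·cos(4·π·t)/(8·π), the numerator is -√(3)/(16·π) + 1/12 and the denominator is 1/2.
Evaluating gives P = (-√(3)/8 + π/6)/π.

P ≈ 0.0978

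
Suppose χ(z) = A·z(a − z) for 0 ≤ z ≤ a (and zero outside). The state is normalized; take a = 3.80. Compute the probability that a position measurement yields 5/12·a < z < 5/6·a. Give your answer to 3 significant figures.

The probability is P = ∫ |χ|² dz over [5/12·a, 5/6·a].
Since A² = 1/(a^5/30), this is the region integral divided by the full normalization integral.
In terms of u = z/a (A² and the length scale cancel between numerator and denominator), P = [∫_{5/12}^{5/6} u^2·(1 - u)^2 du] / [∫_{0}^{1} u^2·(1 - u)^2 du].
An antiderivative of u^2·(1 - u)^2 is u^3·(6·u^2 - 15·u + 10)/30; evaluating from 5/12 to 5/6 gives ≈ 0.020596, while the full integral is 1/30.
Evaluating gives P = 0.6179.

P ≈ 0.618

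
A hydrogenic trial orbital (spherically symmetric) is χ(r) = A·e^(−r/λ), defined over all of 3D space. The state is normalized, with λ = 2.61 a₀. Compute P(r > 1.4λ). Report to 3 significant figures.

P ≈ 0.469

P = ∫ |χ|² 4πr² dr over r > 1.4λ.
The full normalization integral is A²·[π·λ^3] = 1, fixing A².
Let u = r/λ; then A², 4π and the length scale all cancel, so P = ∫_{1.4}^{∞} u^2·e^(-2·u) du ÷ ∫_{0}^{∞} u^2·e^(-2·u) du.
An antiderivative of u^2·e^(-2·u) is -(2·u^2 + 2·u + 1)·e^(-2·u)/4; evaluating from 1.4 to ∞ gives 193·e^(-14/5)/100, while the full integral is 1/4.
The region integral divided by the full integral gives P = 0.4695.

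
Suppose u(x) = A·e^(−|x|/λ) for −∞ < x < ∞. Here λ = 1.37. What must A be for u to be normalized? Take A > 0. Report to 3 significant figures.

A ≈ 0.854

Normalization requires ∫|u|² dx = 1, integrated from −∞ to ∞.
Using ∫₀^∞ xⁿ e^(−αx) dx = n!/αⁿ⁺¹, the integral (without the A² prefactor) comes out to λ.
So A² = (λ)^(−1).
Substituting λ = 1.37 gives A² = 0.7299, so A = 0.8544.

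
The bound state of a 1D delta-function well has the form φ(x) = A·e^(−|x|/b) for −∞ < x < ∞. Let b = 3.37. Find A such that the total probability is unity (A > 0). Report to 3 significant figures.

The normalization condition is ∫|φ|² dx = 1 from −∞ to ∞.
With φ = A·e^(−|x|/b), the integral evaluates to A²·[b].
So A² = (b)^(−1).
Plugging in b = 3.37 yields A = 0.5447.

A ≈ 0.545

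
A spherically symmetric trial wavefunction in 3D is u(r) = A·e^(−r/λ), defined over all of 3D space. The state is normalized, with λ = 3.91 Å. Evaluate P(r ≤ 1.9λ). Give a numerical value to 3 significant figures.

P ≈ 0.731

With dV = 4πr²dr, the probability is ∫|u|² dV over r ≤ 1.9λ.
A² is fixed by ∫₀^∞ 4πr²|u|² dr = 1, i.e. A² = (π·λ^3)^(−1).
In terms of t = r/λ (A², 4π and the length scale all cancel between numerator and denominator), P = [∫_{0}^{1.9} t^2·e^(-2·t) dt] / [∫_{0}^{∞} t^2·e^(-2·t) dt].
An antiderivative of t^2·e^(-2·t) is -(2·t^2 + 2·t + 1)·e^(-2·t)/4; evaluating from 0 to 1.9 gives 1/4 - 601·e^(-19/5)/200, while the full integral is 1/4.
The region integral divided by the full integral gives P = 0.7311.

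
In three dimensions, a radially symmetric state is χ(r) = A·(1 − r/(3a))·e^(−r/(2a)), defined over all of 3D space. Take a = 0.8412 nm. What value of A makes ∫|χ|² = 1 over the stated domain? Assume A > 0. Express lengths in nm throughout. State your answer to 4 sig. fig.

Require ∫ |χ|² 4πr² dr = 1 over the whole domain.
Recall ∫₀^∞ r^m e^(−r/β) dr = m!·β^(m+1), the integral (without the A² prefactor) comes out to 8·π·a^3/3.
Plugging in a = 0.8412 yields A = 0.44781.

A ≈ 0.4478 nm^(-3/2)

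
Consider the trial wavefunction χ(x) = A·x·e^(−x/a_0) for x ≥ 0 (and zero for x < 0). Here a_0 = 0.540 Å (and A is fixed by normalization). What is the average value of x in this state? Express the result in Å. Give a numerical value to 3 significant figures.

By definition ⟨x⟩ = ∫ x |χ(x)|² dx.
Evaluating both integrals, ⟨x⟩ = 3·a_0/2.
Putting a_0 = 0.540 gives 0.8100.

⟨x⟩ ≈ 0.810 Å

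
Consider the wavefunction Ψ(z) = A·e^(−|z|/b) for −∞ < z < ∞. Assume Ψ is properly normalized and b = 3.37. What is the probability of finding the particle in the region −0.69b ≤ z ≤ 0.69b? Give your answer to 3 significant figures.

P ≈ 0.748

The probability is P = ∫ |Ψ|² dz over [−0.69b, 0.69b].
Since A² = 1/(b), this is the region integral divided by the full normalization integral.
Both integrals are even about z = 0, so only the z ≥ 0 halves are needed (the factors of 2 cancel). Substituting u = z/b, A² and the length scale cancel in the ratio: P = ∫_{0}^{0.69} e^(-2·u) du / ∫_{0}^{∞} e^(-2·u) du.
An antiderivative of e^(-2·u) is -e^(-2·u)/2; evaluating from 0 to 0.69 gives 1/2 - e^(-69/50)/2, while the full integral is 1/2.
The result is P = 0.7484.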